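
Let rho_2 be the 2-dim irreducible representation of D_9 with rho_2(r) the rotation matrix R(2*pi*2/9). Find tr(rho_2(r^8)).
chi_{rho_2}(r^8) = 2*cos(2*pi*2*8/9) = 2*cos(4*pi/9)

Solution. rho_2(r^8) is rotation by angle 2*pi*2*8/9, whose trace is 2*cos(2*pi*2*8/9) = 2*cos(4*pi/9).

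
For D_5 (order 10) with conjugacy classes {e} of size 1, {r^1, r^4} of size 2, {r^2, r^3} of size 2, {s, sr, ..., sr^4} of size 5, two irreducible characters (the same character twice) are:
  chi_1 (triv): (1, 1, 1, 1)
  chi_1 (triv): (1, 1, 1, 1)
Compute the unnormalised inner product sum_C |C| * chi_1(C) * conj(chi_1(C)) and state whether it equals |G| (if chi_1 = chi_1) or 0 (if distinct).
Sum = 10 = |G| = 10; so <chi_1, chi_1> = 1 (norm-1 confirms irreducibility).

Reasoning: Compute term by term over conjugacy classes (|C| * chi_1(C) * conj(chi_1(C))):
  1*(1)*conj(1) + 2*(1)*conj(1) + 2*(1)*conj(1) + 5*(1)*conj(1)
  = (1) + (2) + (2) + (5)
  = 10.
Dividing by |G| = 10 gives 10/10 = 1, matching the row-orthogonality relation <chi_1, chi_1> = [chi_1 = chi_1].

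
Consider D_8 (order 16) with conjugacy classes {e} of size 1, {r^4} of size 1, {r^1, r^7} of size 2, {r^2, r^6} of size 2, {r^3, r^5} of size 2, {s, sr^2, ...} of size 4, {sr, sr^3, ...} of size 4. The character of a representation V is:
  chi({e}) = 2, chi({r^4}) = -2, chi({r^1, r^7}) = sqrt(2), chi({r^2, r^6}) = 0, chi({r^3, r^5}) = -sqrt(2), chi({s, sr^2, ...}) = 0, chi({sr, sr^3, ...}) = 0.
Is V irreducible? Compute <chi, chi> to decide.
Irreducible: <chi, chi> = 1.

Explanation: <chi, chi> = (1/|G|) sum_C |C| * |chi(C)|^2 = (1/16)[1*|2|^2 + 1*|-2|^2 + 2*|sqrt(2)|^2 + 2*|0|^2 + 2*|-sqrt(2)|^2 + 4*|0|^2 + 4*|0|^2]
  = (1/16)[(4) + (4) + (4) + (0) + (4) + (0) + (0)] = 16/16 = 1.
A character is irreducible iff <chi, chi> = 1, so this representation is irreducible.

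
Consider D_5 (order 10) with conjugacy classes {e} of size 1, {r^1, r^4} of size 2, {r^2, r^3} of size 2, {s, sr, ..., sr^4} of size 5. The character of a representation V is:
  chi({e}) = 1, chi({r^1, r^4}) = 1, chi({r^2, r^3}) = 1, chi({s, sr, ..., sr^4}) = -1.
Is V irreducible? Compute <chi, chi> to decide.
Irreducible: <chi, chi> = 1.

Reasoning: <chi, chi> = (1/|G|) sum_C |C| * |chi(C)|^2 = (1/10)[1*|1|^2 + 2*|1|^2 + 2*|1|^2 + 5*|-1|^2]
  = (1/10)[(1) + (2) + (2) + (5)] = 10/10 = 1.
A character is irreducible iff <chi, chi> = 1, so this representation is irreducible.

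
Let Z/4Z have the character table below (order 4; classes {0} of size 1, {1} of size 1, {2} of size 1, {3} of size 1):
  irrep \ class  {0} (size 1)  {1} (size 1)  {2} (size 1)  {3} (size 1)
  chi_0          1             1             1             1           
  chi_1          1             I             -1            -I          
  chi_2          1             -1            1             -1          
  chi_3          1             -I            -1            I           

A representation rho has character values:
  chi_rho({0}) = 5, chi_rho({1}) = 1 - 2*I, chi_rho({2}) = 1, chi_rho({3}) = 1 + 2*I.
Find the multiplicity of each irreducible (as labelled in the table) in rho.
Multiplicities: chi_0: 2, chi_1: 0, chi_2: 1, chi_3: 2.

Proof sketch: Use <chi_rho, chi> = (1/|G|) sum_C |C| * chi_rho(C) * conj(chi(C)) with |G| = 4 for each irreducible chi in the table:
  <chi_rho, chi_0> = (1/4)[1*(5)*conj(1) + 1*(1 - 2*I)*conj(1) + 1*(1)*conj(1) + 1*(1 + 2*I)*conj(1)]
      = (1/4)[(5) + (1 - 2*I) + (1) + (1 + 2*I)] = 8/4 = 2
  <chi_rho, chi_1> = (1/4)[1*(5)*conj(1) + 1*(1 - 2*I)*conj(I) + 1*(1)*conj(-1) + 1*(1 + 2*I)*conj(-I)]
      = (1/4)[(5) + (-2 - I) + (-1) + (-2 + I)] = 0/4 = 0
  <chi_rho, chi_2> = (1/4)[1*(5)*conj(1) + 1*(1 - 2*I)*conj(-1) + 1*(1)*conj(1) + 1*(1 + 2*I)*conj(-1)]
      = (1/4)[(5) + (-1 + 2*I) + (1) + (-1 - 2*I)] = 4/4 = 1
  <chi_rho, chi_3> = (1/4)[1*(5)*conj(1) + 1*(1 - 2*I)*conj(-I) + 1*(1)*conj(-1) + 1*(1 + 2*I)*conj(I)]
      = (1/4)[(5) + (2 + I) + (-1) + (2 - I)] = 8/4 = 2
(Exp terms are combined using exp(i*s)*conj(exp(i*t)) = exp(i*(s-t)), and sums of them are collapsed using the identity that for every m > 1 the m distinct m-th roots of unity sum to 0, e.g. 1 + exp(2*I*pi/3) + exp(-2*I*pi/3) = 0.)
Dimension check: dim(rho) = sum (mult * dim) = 2*1 + 0*1 + 1*1 + 2*1 = 5 = chi_rho(e) = 5.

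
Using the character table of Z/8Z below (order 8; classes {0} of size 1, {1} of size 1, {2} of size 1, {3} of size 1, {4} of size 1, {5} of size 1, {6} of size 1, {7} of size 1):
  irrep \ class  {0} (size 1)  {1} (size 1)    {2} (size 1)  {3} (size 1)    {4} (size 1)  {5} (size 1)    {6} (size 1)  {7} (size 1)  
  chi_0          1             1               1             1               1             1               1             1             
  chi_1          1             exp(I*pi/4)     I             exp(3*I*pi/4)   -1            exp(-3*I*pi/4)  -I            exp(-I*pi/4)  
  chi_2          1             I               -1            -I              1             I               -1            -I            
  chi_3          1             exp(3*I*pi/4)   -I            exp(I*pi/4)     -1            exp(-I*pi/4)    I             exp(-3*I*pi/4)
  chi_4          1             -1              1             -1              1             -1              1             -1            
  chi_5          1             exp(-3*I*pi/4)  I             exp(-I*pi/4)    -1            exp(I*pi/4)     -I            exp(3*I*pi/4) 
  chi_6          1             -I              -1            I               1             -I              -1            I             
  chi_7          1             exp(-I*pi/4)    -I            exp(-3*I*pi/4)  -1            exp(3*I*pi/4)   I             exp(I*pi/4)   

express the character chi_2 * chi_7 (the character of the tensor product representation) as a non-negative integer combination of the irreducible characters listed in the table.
chi_2 tensor chi_7 = chi_1 (all other irreducibles have multiplicity 0).

The character of a tensor product is the pointwise product (chi_2 * chi_7)(C) = chi_2(C) * chi_7(C):
  {0}: (1)*(1), {1}: (I)*(exp(-I*pi/4)), {2}: (-1)*(-I), {3}: (-I)*(exp(-3*I*pi/4)), {4}: (1)*(-1), {5}: (I)*(exp(3*I*pi/4)), {6}: (-1)*(I), {7}: (-I)*(exp(I*pi/4))
so (chi_2 * chi_7) takes values
  {0} -> 1, {1} -> exp(I*pi/4), {2} -> I, {3} -> -exp(-I*pi/4), {4} -> -1, {5} -> exp(-3*I*pi/4), {6} -> -I, {7} -> -exp(3*I*pi/4).
Now take the inner product of this character with each irreducible chi from the table, <chi_2*chi_7, chi> = (1/8) sum_C |C| (chi_2*chi_7)(C) conj(chi(C)):
  <chi_2*chi_7, chi_0> = (1/8)[1*(1)*conj(1) + 1*(exp(I*pi/4))*conj(1) + 1*(I)*conj(1) + 1*(-exp(-I*pi/4))*conj(1) + 1*(-1)*conj(1) + 1*(exp(-3*I*pi/4))*conj(1) + 1*(-I)*conj(1) + 1*(-exp(3*I*pi/4))*conj(1)]
      = (1/8)[(1) + (exp(I*pi/4)) + (I) + (-exp(-I*pi/4)) + (-1) + (exp(-3*I*pi/4)) + (-I) + (-exp(3*I*pi/4))] = 0/8 = 0
  <chi_2*chi_7, chi_1> = (1/8)[1*(1)*conj(1) + 1*(exp(I*pi/4))*conj(exp(I*pi/4)) + 1*(I)*conj(I) + 1*(-exp(-I*pi/4))*conj(exp(3*I*pi/4)) + 1*(-1)*conj(-1) + 1*(exp(-3*I*pi/4))*conj(exp(-3*I*pi/4)) + 1*(-I)*conj(-I) + 1*(-exp(3*I*pi/4))*conj(exp(-I*pi/4))]
      = (1/8)[(1) + (1) + (1) + (1) + (1) + (1) + (1) + (1)] = 8/8 = 1
  <chi_2*chi_7, chi_2> = (1/8)[1*(1)*conj(1) + 1*(exp(I*pi/4))*conj(I) + 1*(I)*conj(-1) + 1*(-exp(-I*pi/4))*conj(-I) + 1*(-1)*conj(1) + 1*(exp(-3*I*pi/4))*conj(I) + 1*(-I)*conj(-1) + 1*(-exp(3*I*pi/4))*conj(-I)]
      = (1/8)[(1) + (-exp(3*I*pi/4)) + (-I) + (-exp(I*pi/4)) + (-1) + (-exp(-I*pi/4)) + (I) + (-exp(-3*I*pi/4))] = 0/8 = 0
  <chi_2*chi_7, chi_3> = (1/8)[1*(1)*conj(1) + 1*(exp(I*pi/4))*conj(exp(3*I*pi/4)) + 1*(I)*conj(-I) + 1*(-exp(-I*pi/4))*conj(exp(I*pi/4)) + 1*(-1)*conj(-1) + 1*(exp(-3*I*pi/4))*conj(exp(-I*pi/4)) + 1*(-I)*conj(I) + 1*(-exp(3*I*pi/4))*conj(exp(-3*I*pi/4))]
      = (1/8)[(1) + (-I) + (-1) + (I) + (1) + (-I) + (-1) + (I)] = 0/8 = 0
  <chi_2*chi_7, chi_4> = (1/8)[1*(1)*conj(1) + 1*(exp(I*pi/4))*conj(-1) + 1*(I)*conj(1) + 1*(-exp(-I*pi/4))*conj(-1) + 1*(-1)*conj(1) + 1*(exp(-3*I*pi/4))*conj(-1) + 1*(-I)*conj(1) + 1*(-exp(3*I*pi/4))*conj(-1)]
      = (1/8)[(1) + (-exp(I*pi/4)) + (I) + (exp(-I*pi/4)) + (-1) + (-exp(-3*I*pi/4)) + (-I) + (exp(3*I*pi/4))] = 0/8 = 0
  <chi_2*chi_7, chi_5> = (1/8)[1*(1)*conj(1) + 1*(exp(I*pi/4))*conj(exp(-3*I*pi/4)) + 1*(I)*conj(I) + 1*(-exp(-I*pi/4))*conj(exp(-I*pi/4)) + 1*(-1)*conj(-1) + 1*(exp(-3*I*pi/4))*conj(exp(I*pi/4)) + 1*(-I)*conj(-I) + 1*(-exp(3*I*pi/4))*conj(exp(3*I*pi/4))]
      = (1/8)[(1) + (-1) + (1) + (-1) + (1) + (-1) + (1) + (-1)] = 0/8 = 0
  <chi_2*chi_7, chi_6> = (1/8)[1*(1)*conj(1) + 1*(exp(I*pi/4))*conj(-I) + 1*(I)*conj(-1) + 1*(-exp(-I*pi/4))*conj(I) + 1*(-1)*conj(1) + 1*(exp(-3*I*pi/4))*conj(-I) + 1*(-I)*conj(-1) + 1*(-exp(3*I*pi/4))*conj(I)]
      = (1/8)[(1) + (exp(3*I*pi/4)) + (-I) + (exp(I*pi/4)) + (-1) + (exp(-I*pi/4)) + (I) + (exp(-3*I*pi/4))] = 0/8 = 0
  <chi_2*chi_7, chi_7> = (1/8)[1*(1)*conj(1) + 1*(exp(I*pi/4))*conj(exp(-I*pi/4)) + 1*(I)*conj(-I) + 1*(-exp(-I*pi/4))*conj(exp(-3*I*pi/4)) + 1*(-1)*conj(-1) + 1*(exp(-3*I*pi/4))*conj(exp(3*I*pi/4)) + 1*(-I)*conj(I) + 1*(-exp(3*I*pi/4))*conj(exp(I*pi/4))]
      = (1/8)[(1) + (I) + (-1) + (-I) + (1) + (I) + (-1) + (-I)] = 0/8 = 0
(Exp terms are combined using exp(i*s)*conj(exp(i*t)) = exp(i*(s-t)), and sums of them are collapsed using the identity that for every m > 1 the m distinct m-th roots of unity sum to 0, e.g. 1 + exp(2*I*pi/3) + exp(-2*I*pi/3) = 0.)
Hence the multiplicities are chi_1: 1. Dimension check: dim(chi_2)*dim(chi_7) = 1*1 = 1 and sum (mult * dim) = 1*1 = 1.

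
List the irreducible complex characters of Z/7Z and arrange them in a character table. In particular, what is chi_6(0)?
Character table of Z/7Z (irreps indexed chi_0,...,chi_6 with chi_k(m) = zeta_7^(k*m), zeta_7 = exp(2*pi*i/7)):
  irrep \ class  {0} (size 1)  {1} (size 1)    {2} (size 1)    {3} (size 1)    {4} (size 1)    {5} (size 1)    {6} (size 1)  
  chi_0          1             1               1               1               1               1               1             
  chi_1          1             exp(2*I*pi/7)   exp(4*I*pi/7)   exp(6*I*pi/7)   exp(-6*I*pi/7)  exp(-4*I*pi/7)  exp(-2*I*pi/7)
  chi_2          1             exp(4*I*pi/7)   exp(-6*I*pi/7)  exp(-2*I*pi/7)  exp(2*I*pi/7)   exp(6*I*pi/7)   exp(-4*I*pi/7)
  chi_3          1             exp(6*I*pi/7)   exp(-2*I*pi/7)  exp(4*I*pi/7)   exp(-4*I*pi/7)  exp(2*I*pi/7)   exp(-6*I*pi/7)
  chi_4          1             exp(-6*I*pi/7)  exp(2*I*pi/7)   exp(-4*I*pi/7)  exp(4*I*pi/7)   exp(-2*I*pi/7)  exp(6*I*pi/7) 
  chi_5          1             exp(-4*I*pi/7)  exp(6*I*pi/7)   exp(2*I*pi/7)   exp(-2*I*pi/7)  exp(-6*I*pi/7)  exp(4*I*pi/7) 
  chi_6          1             exp(-2*I*pi/7)  exp(-4*I*pi/7)  exp(-6*I*pi/7)  exp(6*I*pi/7)   exp(4*I*pi/7)   exp(2*I*pi/7) 

Spot check: chi_6(0) = zeta_7^(6*0) = zeta_7^0 = 1.

Explanation: Z/7Z is abelian, so all 7 irreducible complex representations are 1-dimensional. They are given by chi_k(m) = zeta_7^(k*m) for k = 0,...,6. Row orthogonality: sum_m chi_k(m) conj(chi_l(m)) = 7 * [k = l].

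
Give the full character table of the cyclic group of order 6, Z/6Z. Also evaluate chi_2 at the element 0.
Character table of Z/6Z (irreps indexed chi_0,...,chi_5 with chi_k(m) = zeta_6^(k*m), zeta_6 = exp(2*pi*i/6)):
  irrep \ class  {0} (size 1)  {1} (size 1)    {2} (size 1)    {3} (size 1)  {4} (size 1)    {5} (size 1)  
  chi_0          1             1               1               1             1               1             
  chi_1          1             exp(I*pi/3)     exp(2*I*pi/3)   -1            exp(-2*I*pi/3)  exp(-I*pi/3)  
  chi_2          1             exp(2*I*pi/3)   exp(-2*I*pi/3)  1             exp(2*I*pi/3)   exp(-2*I*pi/3)
  chi_3          1             -1              1               -1            1               -1            
  chi_4          1             exp(-2*I*pi/3)  exp(2*I*pi/3)   1             exp(-2*I*pi/3)  exp(2*I*pi/3) 
  chi_5          1             exp(-I*pi/3)    exp(-2*I*pi/3)  -1            exp(2*I*pi/3)   exp(I*pi/3)   

Spot check: chi_2(0) = zeta_6^(2*0) = zeta_6^0 = 1.

Argument: Z/6Z is abelian, so all 6 irreducible complex representations are 1-dimensional. They are given by chi_k(m) = zeta_6^(k*m) for k = 0,...,5. Row orthogonality: sum_m chi_k(m) conj(chi_l(m)) = 6 * [k = l].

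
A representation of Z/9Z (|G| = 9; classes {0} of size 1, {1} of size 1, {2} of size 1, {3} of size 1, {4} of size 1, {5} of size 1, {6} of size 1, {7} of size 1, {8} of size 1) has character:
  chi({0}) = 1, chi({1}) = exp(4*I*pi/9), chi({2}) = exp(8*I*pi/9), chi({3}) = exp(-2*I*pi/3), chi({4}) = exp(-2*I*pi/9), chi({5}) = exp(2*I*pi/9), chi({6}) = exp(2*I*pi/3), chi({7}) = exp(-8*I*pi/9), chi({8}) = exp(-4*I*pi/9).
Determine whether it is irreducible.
Irreducible: <chi, chi> = 1.

Reasoning: <chi, chi> = (1/|G|) sum_C |C| * |chi(C)|^2 = (1/9)[1*|1|^2 + 1*|exp(4*I*pi/9)|^2 + 1*|exp(8*I*pi/9)|^2 + 1*|exp(-2*I*pi/3)|^2 + 1*|exp(-2*I*pi/9)|^2 + 1*|exp(2*I*pi/9)|^2 + 1*|exp(2*I*pi/3)|^2 + 1*|exp(-8*I*pi/9)|^2 + 1*|exp(-4*I*pi/9)|^2]
  = (1/9)[(1) + (1) + (1) + (1) + (1) + (1) + (1) + (1) + (1)] = 9/9 = 1.
(Exp terms are combined using exp(i*s)*conj(exp(i*t)) = exp(i*(s-t)), and sums of them are collapsed using the identity that for every m > 1 the m distinct m-th roots of unity sum to 0, e.g. 1 + exp(2*I*pi/3) + exp(-2*I*pi/3) = 0.)
A character is irreducible iff <chi, chi> = 1, so this representation is irreducible.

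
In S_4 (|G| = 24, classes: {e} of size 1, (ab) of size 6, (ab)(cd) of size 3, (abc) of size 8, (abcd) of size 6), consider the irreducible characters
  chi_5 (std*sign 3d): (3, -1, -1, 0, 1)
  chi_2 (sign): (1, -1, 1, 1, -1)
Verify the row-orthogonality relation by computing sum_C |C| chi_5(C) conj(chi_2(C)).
Sum = 0; so <chi_5, chi_2> = 0 (distinct irreducibles are orthogonal).

Argument: Compute term by term over conjugacy classes (|C| * chi_5(C) * conj(chi_2(C))):
  1*(3)*conj(1) + 6*(-1)*conj(-1) + 3*(-1)*conj(1) + 8*(0)*conj(1) + 6*(1)*conj(-1)
  = (3) + (6) + (-3) + (0) + (-6)
  = 0.
Dividing by |G| = 24 gives 0/24 = 0, matching the row-orthogonality relation <chi_5, chi_2> = [chi_5 = chi_2].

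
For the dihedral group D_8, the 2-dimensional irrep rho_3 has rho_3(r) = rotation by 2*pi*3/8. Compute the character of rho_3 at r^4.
chi_{rho_3}(r^4) = 2*cos(2*pi*3*4/8) = -2

Justification: rho_3(r^4) is rotation by angle 2*pi*3*4/8, whose trace is 2*cos(2*pi*3*4/8) = -2.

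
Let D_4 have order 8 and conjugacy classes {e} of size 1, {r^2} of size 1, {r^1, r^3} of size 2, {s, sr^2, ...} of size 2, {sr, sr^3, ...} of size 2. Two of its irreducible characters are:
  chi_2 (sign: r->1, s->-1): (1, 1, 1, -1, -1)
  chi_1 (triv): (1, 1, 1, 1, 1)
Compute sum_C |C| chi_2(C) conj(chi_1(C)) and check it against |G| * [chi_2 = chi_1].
Sum = 0; so <chi_2, chi_1> = 0 (distinct irreducibles are orthogonal).

Compute term by term over conjugacy classes (|C| * chi_2(C) * conj(chi_1(C))):
  1*(1)*conj(1) + 1*(1)*conj(1) + 2*(1)*conj(1) + 2*(-1)*conj(1) + 2*(-1)*conj(1)
  = (1) + (1) + (2) + (-2) + (-2)
  = 0.
Dividing by |G| = 8 gives 0/8 = 0, matching the row-orthogonality relation <chi_2, chi_1> = [chi_2 = chi_1].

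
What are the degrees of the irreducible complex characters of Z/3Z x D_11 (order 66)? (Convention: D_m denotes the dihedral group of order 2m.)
Dimensions: 1, 1, 1, 1, 1, 1, 2, 2, 2, 2, 2, 2, 2, 2, 2, 2, 2, 2, 2, 2, 2

Reasoning: There are 21 irreducibles (= number of conjugacy classes). Their dimensions d_i satisfy sum d_i^2 = |G| = 66: 1 + 1 + 1 + 1 + 1 + 1 + 4 + 4 + 4 + 4 + 4 + 4 + 4 + 4 + 4 + 4 + 4 + 4 + 4 + 4 + 4 = 66. (For the product with Z/3Z: each of the 3 1-dim characters of Z/3Z tensors with each irrep of D_11, giving 3 copies of each D_11-dimension.)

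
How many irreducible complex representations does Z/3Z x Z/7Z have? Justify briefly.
21

Working: The number of irreducible complex representations of a finite group equals its number of conjugacy classes. Z/3Z x Z/7Z is abelian of order 21, so every element is its own conjugacy class: 21 classes, so Z/3Z x Z/7Z (order 21) has exactly 21 irreducible complex representations.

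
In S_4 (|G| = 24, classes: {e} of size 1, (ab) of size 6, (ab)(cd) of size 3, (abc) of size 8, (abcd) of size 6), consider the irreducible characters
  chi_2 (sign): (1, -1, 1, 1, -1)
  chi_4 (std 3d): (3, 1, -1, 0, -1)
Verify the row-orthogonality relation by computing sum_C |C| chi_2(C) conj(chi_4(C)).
Sum = 0; so <chi_2, chi_4> = 0 (distinct irreducibles are orthogonal).

Proof sketch: Compute term by term over conjugacy classes (|C| * chi_2(C) * conj(chi_4(C))):
  1*(1)*conj(3) + 6*(-1)*conj(1) + 3*(1)*conj(-1) + 8*(1)*conj(0) + 6*(-1)*conj(-1)
  = (3) + (-6) + (-3) + (0) + (6)
  = 0.
Dividing by |G| = 24 gives 0/24 = 0, matching the row-orthogonality relation <chi_2, chi_4> = [chi_2 = chi_4].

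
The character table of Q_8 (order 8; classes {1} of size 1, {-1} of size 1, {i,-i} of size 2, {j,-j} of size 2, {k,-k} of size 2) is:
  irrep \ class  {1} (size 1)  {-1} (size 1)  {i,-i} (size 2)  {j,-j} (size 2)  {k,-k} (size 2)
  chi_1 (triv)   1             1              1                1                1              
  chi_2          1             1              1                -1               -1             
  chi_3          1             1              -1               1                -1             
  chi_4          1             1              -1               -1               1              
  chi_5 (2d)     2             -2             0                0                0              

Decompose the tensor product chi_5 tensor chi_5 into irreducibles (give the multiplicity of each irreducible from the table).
chi_5 tensor chi_5 = chi_1 + chi_2 + chi_3 + chi_4 (all other irreducibles have multiplicity 0).

Reasoning: The character of a tensor product is the pointwise product (chi_5 * chi_5)(C) = chi_5(C) * chi_5(C):
  {1}: (2)*(2), {-1}: (-2)*(-2), {i,-i}: (0)*(0), {j,-j}: (0)*(0), {k,-k}: (0)*(0)
so (chi_5 * chi_5) takes values
  {1} -> 4, {-1} -> 4, {i,-i} -> 0, {j,-j} -> 0, {k,-k} -> 0.
Now take the inner product of this character with each irreducible chi from the table, <chi_5*chi_5, chi> = (1/8) sum_C |C| (chi_5*chi_5)(C) conj(chi(C)):
  <chi_5*chi_5, chi_1> = (1/8)[1*(4)*conj(1) + 1*(4)*conj(1) + 2*(0)*conj(1) + 2*(0)*conj(1) + 2*(0)*conj(1)]
      = (1/8)[(4) + (4) + (0) + (0) + (0)] = 8/8 = 1
  <chi_5*chi_5, chi_2> = (1/8)[1*(4)*conj(1) + 1*(4)*conj(1) + 2*(0)*conj(1) + 2*(0)*conj(-1) + 2*(0)*conj(-1)]
      = (1/8)[(4) + (4) + (0) + (0) + (0)] = 8/8 = 1
  <chi_5*chi_5, chi_3> = (1/8)[1*(4)*conj(1) + 1*(4)*conj(1) + 2*(0)*conj(-1) + 2*(0)*conj(1) + 2*(0)*conj(-1)]
      = (1/8)[(4) + (4) + (0) + (0) + (0)] = 8/8 = 1
  <chi_5*chi_5, chi_4> = (1/8)[1*(4)*conj(1) + 1*(4)*conj(1) + 2*(0)*conj(-1) + 2*(0)*conj(-1) + 2*(0)*conj(1)]
      = (1/8)[(4) + (4) + (0) + (0) + (0)] = 8/8 = 1
  <chi_5*chi_5, chi_5> = (1/8)[1*(4)*conj(2) + 1*(4)*conj(-2) + 2*(0)*conj(0) + 2*(0)*conj(0) + 2*(0)*conj(0)]
      = (1/8)[(8) + (-8) + (0) + (0) + (0)] = 0/8 = 0
Hence the multiplicities are chi_1: 1, chi_2: 1, chi_3: 1, chi_4: 1. Dimension check: dim(chi_5)*dim(chi_5) = 2*2 = 4 and sum (mult * dim) = 1*1 + 1*1 + 1*1 + 1*1 = 4.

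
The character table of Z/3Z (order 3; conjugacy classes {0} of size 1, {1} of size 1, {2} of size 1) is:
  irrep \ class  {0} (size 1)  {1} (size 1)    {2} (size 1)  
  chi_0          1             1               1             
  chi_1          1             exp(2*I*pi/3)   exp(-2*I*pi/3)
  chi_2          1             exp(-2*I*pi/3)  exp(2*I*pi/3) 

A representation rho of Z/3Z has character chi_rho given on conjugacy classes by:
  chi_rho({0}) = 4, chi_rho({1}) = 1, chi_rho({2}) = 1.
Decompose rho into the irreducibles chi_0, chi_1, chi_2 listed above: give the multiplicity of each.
Multiplicities: chi_0: 2, chi_1: 1, chi_2: 1.

Solution. Use <chi_rho, chi> = (1/|G|) sum_C |C| * chi_rho(C) * conj(chi(C)) with |G| = 3 for each irreducible chi in the table:
  <chi_rho, chi_0> = (1/3)[1*(4)*conj(1) + 1*(1)*conj(1) + 1*(1)*conj(1)]
      = (1/3)[(4) + (1) + (1)] = 6/3 = 2
  <chi_rho, chi_1> = (1/3)[1*(4)*conj(1) + 1*(1)*conj(exp(2*I*pi/3)) + 1*(1)*conj(exp(-2*I*pi/3))]
      = (1/3)[(4) + (1 + 2*exp(-2*I*pi/3) + exp(2*I*pi/3)) + (1 + exp(-2*I*pi/3) + 2*exp(2*I*pi/3))] = 3/3 = 1
  <chi_rho, chi_2> = (1/3)[1*(4)*conj(1) + 1*(1)*conj(exp(-2*I*pi/3)) + 1*(1)*conj(exp(2*I*pi/3))]
      = (1/3)[(4) + (1 + exp(-2*I*pi/3) + 2*exp(2*I*pi/3)) + (1 + 2*exp(-2*I*pi/3) + exp(2*I*pi/3))] = 3/3 = 1
(Exp terms are combined using exp(i*s)*conj(exp(i*t)) = exp(i*(s-t)), and sums of them are collapsed using the identity that for every m > 1 the m distinct m-th roots of unity sum to 0, e.g. 1 + exp(2*I*pi/3) + exp(-2*I*pi/3) = 0.)
Dimension check: dim(rho) = sum (mult * dim) = 2*1 + 1*1 + 1*1 = 4 = chi_rho(e) = 4.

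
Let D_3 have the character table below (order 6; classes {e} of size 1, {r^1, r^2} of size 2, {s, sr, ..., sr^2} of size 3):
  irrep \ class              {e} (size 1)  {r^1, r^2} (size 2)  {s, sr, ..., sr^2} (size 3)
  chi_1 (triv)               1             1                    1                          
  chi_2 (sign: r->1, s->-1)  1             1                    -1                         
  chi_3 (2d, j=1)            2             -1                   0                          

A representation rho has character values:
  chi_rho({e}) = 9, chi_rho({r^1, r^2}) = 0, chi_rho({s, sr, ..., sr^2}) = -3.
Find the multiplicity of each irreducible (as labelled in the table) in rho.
Multiplicities: chi_1: 0, chi_2: 3, chi_3: 3.

Proof sketch: Use <chi_rho, chi> = (1/|G|) sum_C |C| * chi_rho(C) * conj(chi(C)) with |G| = 6 for each irreducible chi in the table:
  <chi_rho, chi_1> = (1/6)[1*(9)*conj(1) + 2*(0)*conj(1) + 3*(-3)*conj(1)]
      = (1/6)[(9) + (0) + (-9)] = 0/6 = 0
  <chi_rho, chi_2> = (1/6)[1*(9)*conj(1) + 2*(0)*conj(1) + 3*(-3)*conj(-1)]
      = (1/6)[(9) + (0) + (9)] = 18/6 = 3
  <chi_rho, chi_3> = (1/6)[1*(9)*conj(2) + 2*(0)*conj(-1) + 3*(-3)*conj(0)]
      = (1/6)[(18) + (0) + (0)] = 18/6 = 3
Dimension check: dim(rho) = sum (mult * dim) = 0*1 + 3*1 + 3*2 = 9 = chi_rho(e) = 9.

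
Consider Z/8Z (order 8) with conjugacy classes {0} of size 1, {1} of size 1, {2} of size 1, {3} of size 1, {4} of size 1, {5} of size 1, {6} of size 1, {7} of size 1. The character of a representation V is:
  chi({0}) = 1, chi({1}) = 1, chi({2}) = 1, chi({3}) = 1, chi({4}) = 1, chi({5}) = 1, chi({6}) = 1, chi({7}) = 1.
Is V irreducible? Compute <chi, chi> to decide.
Irreducible: <chi, chi> = 1.

Argument: <chi, chi> = (1/|G|) sum_C |C| * |chi(C)|^2 = (1/8)[1*|1|^2 + 1*|1|^2 + 1*|1|^2 + 1*|1|^2 + 1*|1|^2 + 1*|1|^2 + 1*|1|^2 + 1*|1|^2]
  = (1/8)[(1) + (1) + (1) + (1) + (1) + (1) + (1) + (1)] = 8/8 = 1.
(Exp terms are combined using exp(i*s)*conj(exp(i*t)) = exp(i*(s-t)), and sums of them are collapsed using the identity that for every m > 1 the m distinct m-th roots of unity sum to 0, e.g. 1 + exp(2*I*pi/3) + exp(-2*I*pi/3) = 0.)
A character is irreducible iff <chi, chi> = 1, so this representation is irreducible.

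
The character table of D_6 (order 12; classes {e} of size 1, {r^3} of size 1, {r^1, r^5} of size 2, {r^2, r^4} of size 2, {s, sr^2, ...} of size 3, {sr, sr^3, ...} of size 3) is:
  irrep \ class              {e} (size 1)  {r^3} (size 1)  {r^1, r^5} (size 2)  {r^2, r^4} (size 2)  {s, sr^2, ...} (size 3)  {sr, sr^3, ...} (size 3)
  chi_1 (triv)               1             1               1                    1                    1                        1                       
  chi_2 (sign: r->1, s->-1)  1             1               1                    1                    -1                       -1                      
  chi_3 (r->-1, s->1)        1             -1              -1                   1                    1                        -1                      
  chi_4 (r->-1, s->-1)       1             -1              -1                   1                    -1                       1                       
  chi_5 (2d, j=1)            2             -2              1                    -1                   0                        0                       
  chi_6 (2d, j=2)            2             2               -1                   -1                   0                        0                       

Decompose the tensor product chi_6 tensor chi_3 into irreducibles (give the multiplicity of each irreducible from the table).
chi_6 tensor chi_3 = chi_5 (all other irreducibles have multiplicity 0).

Argument: The character of a tensor product is the pointwise product (chi_6 * chi_3)(C) = chi_6(C) * chi_3(C):
  {e}: (2)*(1), {r^3}: (2)*(-1), {r^1, r^5}: (-1)*(-1), {r^2, r^4}: (-1)*(1), {s, sr^2, ...}: (0)*(1), {sr, sr^3, ...}: (0)*(-1)
so (chi_6 * chi_3) takes values
  {e} -> 2, {r^3} -> -2, {r^1, r^5} -> 1, {r^2, r^4} -> -1, {s, sr^2, ...} -> 0, {sr, sr^3, ...} -> 0.
Now take the inner product of this character with each irreducible chi from the table, <chi_6*chi_3, chi> = (1/12) sum_C |C| (chi_6*chi_3)(C) conj(chi(C)):
  <chi_6*chi_3, chi_1> = (1/12)[1*(2)*conj(1) + 1*(-2)*conj(1) + 2*(1)*conj(1) + 2*(-1)*conj(1) + 3*(0)*conj(1) + 3*(0)*conj(1)]
      = (1/12)[(2) + (-2) + (2) + (-2) + (0) + (0)] = 0/12 = 0
  <chi_6*chi_3, chi_2> = (1/12)[1*(2)*conj(1) + 1*(-2)*conj(1) + 2*(1)*conj(1) + 2*(-1)*conj(1) + 3*(0)*conj(-1) + 3*(0)*conj(-1)]
      = (1/12)[(2) + (-2) + (2) + (-2) + (0) + (0)] = 0/12 = 0
  <chi_6*chi_3, chi_3> = (1/12)[1*(2)*conj(1) + 1*(-2)*conj(-1) + 2*(1)*conj(-1) + 2*(-1)*conj(1) + 3*(0)*conj(1) + 3*(0)*conj(-1)]
      = (1/12)[(2) + (2) + (-2) + (-2) + (0) + (0)] = 0/12 = 0
  <chi_6*chi_3, chi_4> = (1/12)[1*(2)*conj(1) + 1*(-2)*conj(-1) + 2*(1)*conj(-1) + 2*(-1)*conj(1) + 3*(0)*conj(-1) + 3*(0)*conj(1)]
      = (1/12)[(2) + (2) + (-2) + (-2) + (0) + (0)] = 0/12 = 0
  <chi_6*chi_3, chi_5> = (1/12)[1*(2)*conj(2) + 1*(-2)*conj(-2) + 2*(1)*conj(1) + 2*(-1)*conj(-1) + 3*(0)*conj(0) + 3*(0)*conj(0)]
      = (1/12)[(4) + (4) + (2) + (2) + (0) + (0)] = 12/12 = 1
  <chi_6*chi_3, chi_6> = (1/12)[1*(2)*conj(2) + 1*(-2)*conj(2) + 2*(1)*conj(-1) + 2*(-1)*conj(-1) + 3*(0)*conj(0) + 3*(0)*conj(0)]
      = (1/12)[(4) + (-4) + (-2) + (2) + (0) + (0)] = 0/12 = 0
Hence the multiplicities are chi_5: 1. Dimension check: dim(chi_6)*dim(chi_3) = 2*1 = 2 and sum (mult * dim) = 1*2 = 2.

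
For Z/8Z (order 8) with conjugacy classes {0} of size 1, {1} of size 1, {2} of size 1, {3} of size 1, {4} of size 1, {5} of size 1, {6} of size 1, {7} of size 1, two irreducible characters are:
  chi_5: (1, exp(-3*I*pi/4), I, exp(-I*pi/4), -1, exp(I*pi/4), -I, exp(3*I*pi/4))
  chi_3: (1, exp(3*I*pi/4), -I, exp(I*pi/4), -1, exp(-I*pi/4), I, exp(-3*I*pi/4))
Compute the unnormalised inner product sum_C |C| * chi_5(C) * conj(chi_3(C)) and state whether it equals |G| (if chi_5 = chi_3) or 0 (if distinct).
Sum = 0; so <chi_5, chi_3> = 0 (distinct irreducibles are orthogonal).

Reasoning: Compute term by term over conjugacy classes (|C| * chi_5(C) * conj(chi_3(C))):
  1*(1)*conj(1) + 1*(exp(-3*I*pi/4))*conj(exp(3*I*pi/4)) + 1*(I)*conj(-I) + 1*(exp(-I*pi/4))*conj(exp(I*pi/4)) + 1*(-1)*conj(-1) + 1*(exp(I*pi/4))*conj(exp(-I*pi/4)) + 1*(-I)*conj(I) + 1*(exp(3*I*pi/4))*conj(exp(-3*I*pi/4))
  = (1) + (I) + (-1) + (-I) + (1) + (I) + (-1) + (-I)
  = 0.
(Exp terms are combined using exp(i*s)*conj(exp(i*t)) = exp(i*(s-t)), and sums of them are collapsed using the identity that for every m > 1 the m distinct m-th roots of unity sum to 0, e.g. 1 + exp(2*I*pi/3) + exp(-2*I*pi/3) = 0.)
Dividing by |G| = 8 gives 0/8 = 0, matching the row-orthogonality relation <chi_5, chi_3> = [chi_5 = chi_3].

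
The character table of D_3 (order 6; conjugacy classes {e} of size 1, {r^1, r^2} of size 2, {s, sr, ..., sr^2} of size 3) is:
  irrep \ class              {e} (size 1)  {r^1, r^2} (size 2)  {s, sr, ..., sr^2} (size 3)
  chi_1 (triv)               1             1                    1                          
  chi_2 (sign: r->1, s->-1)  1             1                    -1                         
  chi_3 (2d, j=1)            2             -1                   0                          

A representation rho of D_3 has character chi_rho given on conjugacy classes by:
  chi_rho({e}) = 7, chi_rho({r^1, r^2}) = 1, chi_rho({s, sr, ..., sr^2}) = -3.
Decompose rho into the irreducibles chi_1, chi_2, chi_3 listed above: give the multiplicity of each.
Multiplicities: chi_1: 0, chi_2: 3, chi_3: 2.

Working: Use <chi_rho, chi> = (1/|G|) sum_C |C| * chi_rho(C) * conj(chi(C)) with |G| = 6 for each irreducible chi in the table:
  <chi_rho, chi_1> = (1/6)[1*(7)*conj(1) + 2*(1)*conj(1) + 3*(-3)*conj(1)]
      = (1/6)[(7) + (2) + (-9)] = 0/6 = 0
  <chi_rho, chi_2> = (1/6)[1*(7)*conj(1) + 2*(1)*conj(1) + 3*(-3)*conj(-1)]
      = (1/6)[(7) + (2) + (9)] = 18/6 = 3
  <chi_rho, chi_3> = (1/6)[1*(7)*conj(2) + 2*(1)*conj(-1) + 3*(-3)*conj(0)]
      = (1/6)[(14) + (-2) + (0)] = 12/6 = 2
Dimension check: dim(rho) = sum (mult * dim) = 0*1 + 3*1 + 2*2 = 7 = chi_rho(e) = 7.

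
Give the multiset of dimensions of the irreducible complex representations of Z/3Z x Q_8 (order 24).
Dimensions: 1, 1, 1, 1, 1, 1, 1, 1, 1, 1, 1, 1, 2, 2, 2

Why: There are 15 irreducibles (= number of conjugacy classes). Their dimensions d_i satisfy sum d_i^2 = |G| = 24: 1 + 1 + 1 + 1 + 1 + 1 + 1 + 1 + 1 + 1 + 1 + 1 + 4 + 4 + 4 = 24. (For the product with Z/3Z: each of the 3 1-dim characters of Z/3Z tensors with each irrep of Q_8, giving 3 copies of each Q_8-dimension.)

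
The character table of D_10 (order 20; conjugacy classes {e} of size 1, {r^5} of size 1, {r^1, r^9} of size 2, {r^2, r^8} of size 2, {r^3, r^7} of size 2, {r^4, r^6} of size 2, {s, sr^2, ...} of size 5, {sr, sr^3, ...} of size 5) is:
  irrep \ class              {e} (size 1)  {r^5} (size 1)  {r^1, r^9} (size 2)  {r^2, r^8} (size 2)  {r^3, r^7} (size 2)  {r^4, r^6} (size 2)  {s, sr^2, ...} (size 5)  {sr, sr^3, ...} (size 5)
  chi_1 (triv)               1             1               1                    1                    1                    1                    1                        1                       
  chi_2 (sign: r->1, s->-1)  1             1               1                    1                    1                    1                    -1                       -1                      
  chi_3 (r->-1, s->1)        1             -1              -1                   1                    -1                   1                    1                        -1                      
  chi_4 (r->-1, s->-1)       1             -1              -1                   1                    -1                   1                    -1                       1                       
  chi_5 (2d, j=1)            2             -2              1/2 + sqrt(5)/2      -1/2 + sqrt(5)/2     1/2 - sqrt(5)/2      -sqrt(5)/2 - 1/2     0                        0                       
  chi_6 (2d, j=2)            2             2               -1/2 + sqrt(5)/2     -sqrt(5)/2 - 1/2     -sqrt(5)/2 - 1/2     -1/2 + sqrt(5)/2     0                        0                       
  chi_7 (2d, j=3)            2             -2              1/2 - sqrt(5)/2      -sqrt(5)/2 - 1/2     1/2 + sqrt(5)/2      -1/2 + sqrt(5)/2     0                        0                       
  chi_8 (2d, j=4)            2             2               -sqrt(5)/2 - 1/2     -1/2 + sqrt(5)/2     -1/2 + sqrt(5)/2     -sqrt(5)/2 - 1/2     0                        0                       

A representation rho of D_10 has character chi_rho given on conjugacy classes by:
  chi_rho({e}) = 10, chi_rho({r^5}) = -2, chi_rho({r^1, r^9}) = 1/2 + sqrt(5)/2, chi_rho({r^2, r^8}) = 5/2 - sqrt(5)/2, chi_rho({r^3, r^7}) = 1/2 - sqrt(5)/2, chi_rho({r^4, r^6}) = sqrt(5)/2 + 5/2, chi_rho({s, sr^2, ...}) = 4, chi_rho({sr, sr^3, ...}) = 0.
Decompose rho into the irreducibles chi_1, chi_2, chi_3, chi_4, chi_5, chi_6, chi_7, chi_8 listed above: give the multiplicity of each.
Multiplicities: chi_1: 2, chi_2: 0, chi_3: 2, chi_4: 0, chi_5: 1, chi_6: 1, chi_7: 1, chi_8: 0.

Solution. Use <chi_rho, chi> = (1/|G|) sum_C |C| * chi_rho(C) * conj(chi(C)) with |G| = 20 for each irreducible chi in the table:
  <chi_rho, chi_1> = (1/20)[1*(10)*conj(1) + 1*(-2)*conj(1) + 2*(1/2 + sqrt(5)/2)*conj(1) + 2*(5/2 - sqrt(5)/2)*conj(1) + 2*(1/2 - sqrt(5)/2)*conj(1) + 2*(sqrt(5)/2 + 5/2)*conj(1) + 5*(4)*conj(1) + 5*(0)*conj(1)]
      = (1/20)[(10) + (-2) + (1 + sqrt(5)) + (5 - sqrt(5)) + (1 - sqrt(5)) + (sqrt(5) + 5) + (20) + (0)] = 40/20 = 2
  <chi_rho, chi_2> = (1/20)[1*(10)*conj(1) + 1*(-2)*conj(1) + 2*(1/2 + sqrt(5)/2)*conj(1) + 2*(5/2 - sqrt(5)/2)*conj(1) + 2*(1/2 - sqrt(5)/2)*conj(1) + 2*(sqrt(5)/2 + 5/2)*conj(1) + 5*(4)*conj(-1) + 5*(0)*conj(-1)]
      = (1/20)[(10) + (-2) + (1 + sqrt(5)) + (5 - sqrt(5)) + (1 - sqrt(5)) + (sqrt(5) + 5) + (-20) + (0)] = 0/20 = 0
  <chi_rho, chi_3> = (1/20)[1*(10)*conj(1) + 1*(-2)*conj(-1) + 2*(1/2 + sqrt(5)/2)*conj(-1) + 2*(5/2 - sqrt(5)/2)*conj(1) + 2*(1/2 - sqrt(5)/2)*conj(-1) + 2*(sqrt(5)/2 + 5/2)*conj(1) + 5*(4)*conj(1) + 5*(0)*conj(-1)]
      = (1/20)[(10) + (2) + (-sqrt(5) - 1) + (5 - sqrt(5)) + (-1 + sqrt(5)) + (sqrt(5) + 5) + (20) + (0)] = 40/20 = 2
  <chi_rho, chi_4> = (1/20)[1*(10)*conj(1) + 1*(-2)*conj(-1) + 2*(1/2 + sqrt(5)/2)*conj(-1) + 2*(5/2 - sqrt(5)/2)*conj(1) + 2*(1/2 - sqrt(5)/2)*conj(-1) + 2*(sqrt(5)/2 + 5/2)*conj(1) + 5*(4)*conj(-1) + 5*(0)*conj(1)]
      = (1/20)[(10) + (2) + (-sqrt(5) - 1) + (5 - sqrt(5)) + (-1 + sqrt(5)) + (sqrt(5) + 5) + (-20) + (0)] = 0/20 = 0
  <chi_rho, chi_5> = (1/20)[1*(10)*conj(2) + 1*(-2)*conj(-2) + 2*(1/2 + sqrt(5)/2)*conj(1/2 + sqrt(5)/2) + 2*(5/2 - sqrt(5)/2)*conj(-1/2 + sqrt(5)/2) + 2*(1/2 - sqrt(5)/2)*conj(1/2 - sqrt(5)/2) + 2*(sqrt(5)/2 + 5/2)*conj(-sqrt(5)/2 - 1/2) + 5*(4)*conj(0) + 5*(0)*conj(0)]
      = (1/20)[(20) + (4) + (sqrt(5) + 3) + (-5 + 3*sqrt(5)) + (3 - sqrt(5)) + (-3*sqrt(5) - 5) + (0) + (0)] = 20/20 = 1
  <chi_rho, chi_6> = (1/20)[1*(10)*conj(2) + 1*(-2)*conj(2) + 2*(1/2 + sqrt(5)/2)*conj(-1/2 + sqrt(5)/2) + 2*(5/2 - sqrt(5)/2)*conj(-sqrt(5)/2 - 1/2) + 2*(1/2 - sqrt(5)/2)*conj(-sqrt(5)/2 - 1/2) + 2*(sqrt(5)/2 + 5/2)*conj(-1/2 + sqrt(5)/2) + 5*(4)*conj(0) + 5*(0)*conj(0)]
      = (1/20)[(20) + (-4) + (2) + (-2*sqrt(5)) + (2) + (2*sqrt(5)) + (0) + (0)] = 20/20 = 1
  <chi_rho, chi_7> = (1/20)[1*(10)*conj(2) + 1*(-2)*conj(-2) + 2*(1/2 + sqrt(5)/2)*conj(1/2 - sqrt(5)/2) + 2*(5/2 - sqrt(5)/2)*conj(-sqrt(5)/2 - 1/2) + 2*(1/2 - sqrt(5)/2)*conj(1/2 + sqrt(5)/2) + 2*(sqrt(5)/2 + 5/2)*conj(-1/2 + sqrt(5)/2) + 5*(4)*conj(0) + 5*(0)*conj(0)]
      = (1/20)[(20) + (4) + (-2) + (-2*sqrt(5)) + (-2) + (2*sqrt(5)) + (0) + (0)] = 20/20 = 1
  <chi_rho, chi_8> = (1/20)[1*(10)*conj(2) + 1*(-2)*conj(2) + 2*(1/2 + sqrt(5)/2)*conj(-sqrt(5)/2 - 1/2) + 2*(5/2 - sqrt(5)/2)*conj(-1/2 + sqrt(5)/2) + 2*(1/2 - sqrt(5)/2)*conj(-1/2 + sqrt(5)/2) + 2*(sqrt(5)/2 + 5/2)*conj(-sqrt(5)/2 - 1/2) + 5*(4)*conj(0) + 5*(0)*conj(0)]
      = (1/20)[(20) + (-4) + (-3 - sqrt(5)) + (-5 + 3*sqrt(5)) + (-3 + sqrt(5)) + (-3*sqrt(5) - 5) + (0) + (0)] = 0/20 = 0
Dimension check: dim(rho) = sum (mult * dim) = 2*1 + 0*1 + 2*1 + 0*1 + 1*2 + 1*2 + 1*2 + 0*2 = 10 = chi_rho(e) = 10.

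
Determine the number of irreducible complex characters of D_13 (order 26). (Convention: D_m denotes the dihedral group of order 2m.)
8

Proof sketch: The number of irreducible complex representations of a finite group equals its number of conjugacy classes. D_13 has 8 conjugacy classes ((n+3)/2 for n odd), so D_13 (order 26) has exactly 8 irreducible complex representations.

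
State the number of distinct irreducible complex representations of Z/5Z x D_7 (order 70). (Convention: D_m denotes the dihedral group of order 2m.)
25

Details: The number of irreducible complex representations of a finite group equals its number of conjugacy classes. For a direct product, #classes(G x H) = #classes(G) * #classes(H). Z/5Z has 5 classes (abelian), D_7 has 5 classes, so 5 * 5 = 25, so Z/5Z x D_7 (order 70) has exactly 25 irreducible complex representations.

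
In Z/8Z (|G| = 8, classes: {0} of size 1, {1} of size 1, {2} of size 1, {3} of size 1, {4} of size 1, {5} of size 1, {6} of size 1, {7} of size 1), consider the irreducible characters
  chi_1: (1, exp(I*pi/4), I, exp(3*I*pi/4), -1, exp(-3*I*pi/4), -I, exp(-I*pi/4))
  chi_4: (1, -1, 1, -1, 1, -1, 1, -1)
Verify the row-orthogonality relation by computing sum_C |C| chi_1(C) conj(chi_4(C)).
Sum = 0; so <chi_1, chi_4> = 0 (distinct irreducibles are orthogonal).

Reasoning: Compute term by term over conjugacy classes (|C| * chi_1(C) * conj(chi_4(C))):
  1*(1)*conj(1) + 1*(exp(I*pi/4))*conj(-1) + 1*(I)*conj(1) + 1*(exp(3*I*pi/4))*conj(-1) + 1*(-1)*conj(1) + 1*(exp(-3*I*pi/4))*conj(-1) + 1*(-I)*conj(1) + 1*(exp(-I*pi/4))*conj(-1)
  = (1) + (-exp(I*pi/4)) + (I) + (-exp(3*I*pi/4)) + (-1) + (-exp(-3*I*pi/4)) + (-I) + (-exp(-I*pi/4))
  = 0.
(Exp terms are combined using exp(i*s)*conj(exp(i*t)) = exp(i*(s-t)), and sums of them are collapsed using the identity that for every m > 1 the m distinct m-th roots of unity sum to 0, e.g. 1 + exp(2*I*pi/3) + exp(-2*I*pi/3) = 0.)
Dividing by |G| = 8 gives 0/8 = 0, matching the row-orthogonality relation <chi_1, chi_4> = [chi_1 = chi_4].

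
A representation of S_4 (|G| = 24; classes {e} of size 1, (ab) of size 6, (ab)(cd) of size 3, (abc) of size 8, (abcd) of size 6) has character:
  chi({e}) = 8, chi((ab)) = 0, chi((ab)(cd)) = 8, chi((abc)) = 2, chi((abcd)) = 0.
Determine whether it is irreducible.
Not irreducible (reducible): <chi, chi> = 12 > 1.

Explanation: <chi, chi> = (1/|G|) sum_C |C| * |chi(C)|^2 = (1/24)[1*|8|^2 + 6*|0|^2 + 3*|8|^2 + 8*|2|^2 + 6*|0|^2]
  = (1/24)[(64) + (0) + (192) + (32) + (0)] = 288/24 = 12.
A character is irreducible iff <chi, chi> = 1, so this representation is reducible.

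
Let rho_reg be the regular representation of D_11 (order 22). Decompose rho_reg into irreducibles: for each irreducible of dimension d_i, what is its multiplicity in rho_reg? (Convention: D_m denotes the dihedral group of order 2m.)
Each irreducible V_i of dimension d_i appears with multiplicity d_i, i.e. rho_reg = (direct sum over all irreducibles V_i) d_i V_i. The irreducible dimensions for D_11 are 1, 1, 2, 2, 2, 2, 2: 2 irreducibles of dimension 1, each with multiplicity 1; 5 irreducibles of dimension 2, each with multiplicity 2. Total dimension 2*1*1 + 5*2*2 = 22 = |G|.

Explanation: General theorem: in the regular representation of a finite group G, each irreducible appears with multiplicity equal to its dimension. Check: dim(rho_reg) = sum d_i^2 = 1 + 1 + 4 + 4 + 4 + 4 + 4 = 22 = |G|.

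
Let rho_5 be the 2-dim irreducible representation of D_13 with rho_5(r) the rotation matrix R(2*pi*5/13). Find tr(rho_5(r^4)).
chi_{rho_5}(r^4) = 2*cos(2*pi*5*4/13) = -2*cos(pi/13)

Solution. rho_5(r^4) is rotation by angle 2*pi*5*4/13, whose trace is 2*cos(2*pi*5*4/13) = -2*cos(pi/13).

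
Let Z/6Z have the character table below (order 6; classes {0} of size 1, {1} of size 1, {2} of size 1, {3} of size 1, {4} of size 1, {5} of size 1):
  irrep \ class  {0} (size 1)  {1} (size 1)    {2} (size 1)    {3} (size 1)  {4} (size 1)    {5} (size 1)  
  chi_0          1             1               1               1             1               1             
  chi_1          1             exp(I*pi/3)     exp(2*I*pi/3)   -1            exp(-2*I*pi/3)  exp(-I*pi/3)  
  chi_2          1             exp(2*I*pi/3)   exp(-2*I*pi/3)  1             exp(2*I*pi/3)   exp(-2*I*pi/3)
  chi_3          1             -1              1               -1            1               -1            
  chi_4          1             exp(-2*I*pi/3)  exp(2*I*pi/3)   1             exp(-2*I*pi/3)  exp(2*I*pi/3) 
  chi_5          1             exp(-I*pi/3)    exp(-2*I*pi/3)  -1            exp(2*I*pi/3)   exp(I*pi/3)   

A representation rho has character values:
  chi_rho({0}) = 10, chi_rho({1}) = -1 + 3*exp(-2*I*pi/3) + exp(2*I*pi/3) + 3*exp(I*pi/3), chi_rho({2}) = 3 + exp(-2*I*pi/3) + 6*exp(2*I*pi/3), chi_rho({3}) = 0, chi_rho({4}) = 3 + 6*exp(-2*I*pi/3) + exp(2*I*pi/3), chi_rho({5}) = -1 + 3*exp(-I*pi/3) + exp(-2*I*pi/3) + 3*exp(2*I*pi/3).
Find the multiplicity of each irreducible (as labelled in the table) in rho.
Multiplicities: chi_0: 1, chi_1: 3, chi_2: 1, chi_3: 2, chi_4: 3, chi_5: 0.

Proof sketch: Use <chi_rho, chi> = (1/|G|) sum_C |C| * chi_rho(C) * conj(chi(C)) with |G| = 6 for each irreducible chi in the table:
  <chi_rho, chi_0> = (1/6)[1*(10)*conj(1) + 1*(-1 + 3*exp(-2*I*pi/3) + exp(2*I*pi/3) + 3*exp(I*pi/3))*conj(1) + 1*(3 + exp(-2*I*pi/3) + 6*exp(2*I*pi/3))*conj(1) + 1*(0)*conj(1) + 1*(3 + 6*exp(-2*I*pi/3) + exp(2*I*pi/3))*conj(1) + 1*(-1 + 3*exp(-I*pi/3) + exp(-2*I*pi/3) + 3*exp(2*I*pi/3))*conj(1)]
      = (1/6)[(10) + (-1 + 3*exp(-2*I*pi/3) + exp(2*I*pi/3) + 3*exp(I*pi/3)) + (3 + exp(-2*I*pi/3) + 6*exp(2*I*pi/3)) + (0) + (3 + 6*exp(-2*I*pi/3) + exp(2*I*pi/3)) + (-1 + 3*exp(-I*pi/3) + exp(-2*I*pi/3) + 3*exp(2*I*pi/3))] = 6/6 = 1
  <chi_rho, chi_1> = (1/6)[1*(10)*conj(1) + 1*(-1 + 3*exp(-2*I*pi/3) + exp(2*I*pi/3) + 3*exp(I*pi/3))*conj(exp(I*pi/3)) + 1*(3 + exp(-2*I*pi/3) + 6*exp(2*I*pi/3))*conj(exp(2*I*pi/3)) + 1*(0)*conj(-1) + 1*(3 + 6*exp(-2*I*pi/3) + exp(2*I*pi/3))*conj(exp(-2*I*pi/3)) + 1*(-1 + 3*exp(-I*pi/3) + exp(-2*I*pi/3) + 3*exp(2*I*pi/3))*conj(exp(-I*pi/3))]
      = (1/6)[(10) + (-exp(-I*pi/3) + exp(I*pi/3)) + (6 + 3*exp(-2*I*pi/3) + exp(2*I*pi/3)) + (0) + (6 + exp(-2*I*pi/3) + 3*exp(2*I*pi/3)) + (-exp(I*pi/3) + exp(-I*pi/3))] = 18/6 = 3
  <chi_rho, chi_2> = (1/6)[1*(10)*conj(1) + 1*(-1 + 3*exp(-2*I*pi/3) + exp(2*I*pi/3) + 3*exp(I*pi/3))*conj(exp(2*I*pi/3)) + 1*(3 + exp(-2*I*pi/3) + 6*exp(2*I*pi/3))*conj(exp(-2*I*pi/3)) + 1*(0)*conj(1) + 1*(3 + 6*exp(-2*I*pi/3) + exp(2*I*pi/3))*conj(exp(2*I*pi/3)) + 1*(-1 + 3*exp(-I*pi/3) + exp(-2*I*pi/3) + 3*exp(2*I*pi/3))*conj(exp(-2*I*pi/3))]
      = (1/6)[(10) + (1 + 3*exp(-I*pi/3) - exp(-2*I*pi/3) + 3*exp(2*I*pi/3)) + (1 + 6*exp(-2*I*pi/3) + 3*exp(2*I*pi/3)) + (0) + (1 + 3*exp(-2*I*pi/3) + 6*exp(2*I*pi/3)) + (1 + 3*exp(-2*I*pi/3) - exp(2*I*pi/3) + 3*exp(I*pi/3))] = 6/6 = 1
  <chi_rho, chi_3> = (1/6)[1*(10)*conj(1) + 1*(-1 + 3*exp(-2*I*pi/3) + exp(2*I*pi/3) + 3*exp(I*pi/3))*conj(-1) + 1*(3 + exp(-2*I*pi/3) + 6*exp(2*I*pi/3))*conj(1) + 1*(0)*conj(-1) + 1*(3 + 6*exp(-2*I*pi/3) + exp(2*I*pi/3))*conj(1) + 1*(-1 + 3*exp(-I*pi/3) + exp(-2*I*pi/3) + 3*exp(2*I*pi/3))*conj(-1)]
      = (1/6)[(10) + (1 - 3*exp(I*pi/3) - exp(2*I*pi/3) - 3*exp(-2*I*pi/3)) + (3 + exp(-2*I*pi/3) + 6*exp(2*I*pi/3)) + (0) + (3 + 6*exp(-2*I*pi/3) + exp(2*I*pi/3)) + (1 - 3*exp(2*I*pi/3) - exp(-2*I*pi/3) - 3*exp(-I*pi/3))] = 12/6 = 2
  <chi_rho, chi_4> = (1/6)[1*(10)*conj(1) + 1*(-1 + 3*exp(-2*I*pi/3) + exp(2*I*pi/3) + 3*exp(I*pi/3))*conj(exp(-2*I*pi/3)) + 1*(3 + exp(-2*I*pi/3) + 6*exp(2*I*pi/3))*conj(exp(2*I*pi/3)) + 1*(0)*conj(1) + 1*(3 + 6*exp(-2*I*pi/3) + exp(2*I*pi/3))*conj(exp(-2*I*pi/3)) + 1*(-1 + 3*exp(-I*pi/3) + exp(-2*I*pi/3) + 3*exp(2*I*pi/3))*conj(exp(2*I*pi/3))]
      = (1/6)[(10) + (exp(-2*I*pi/3) - exp(2*I*pi/3)) + (6 + 3*exp(-2*I*pi/3) + exp(2*I*pi/3)) + (0) + (6 + exp(-2*I*pi/3) + 3*exp(2*I*pi/3)) + (exp(2*I*pi/3) - exp(-2*I*pi/3))] = 18/6 = 3
  <chi_rho, chi_5> = (1/6)[1*(10)*conj(1) + 1*(-1 + 3*exp(-2*I*pi/3) + exp(2*I*pi/3) + 3*exp(I*pi/3))*conj(exp(-I*pi/3)) + 1*(3 + exp(-2*I*pi/3) + 6*exp(2*I*pi/3))*conj(exp(-2*I*pi/3)) + 1*(0)*conj(-1) + 1*(3 + 6*exp(-2*I*pi/3) + exp(2*I*pi/3))*conj(exp(2*I*pi/3)) + 1*(-1 + 3*exp(-I*pi/3) + exp(-2*I*pi/3) + 3*exp(2*I*pi/3))*conj(exp(I*pi/3))]
      = (1/6)[(10) + (-1 + 3*exp(-I*pi/3) - exp(I*pi/3) + 3*exp(2*I*pi/3)) + (1 + 6*exp(-2*I*pi/3) + 3*exp(2*I*pi/3)) + (0) + (1 + 3*exp(-2*I*pi/3) + 6*exp(2*I*pi/3)) + (-1 + 3*exp(-2*I*pi/3) - exp(-I*pi/3) + 3*exp(I*pi/3))] = 0/6 = 0
(Exp terms are combined using exp(i*s)*conj(exp(i*t)) = exp(i*(s-t)), and sums of them are collapsed using the identity that for every m > 1 the m distinct m-th roots of unity sum to 0, e.g. 1 + exp(2*I*pi/3) + exp(-2*I*pi/3) = 0.)
Dimension check: dim(rho) = sum (mult * dim) = 1*1 + 3*1 + 1*1 + 2*1 + 3*1 + 0*1 = 10 = chi_rho(e) = 10.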